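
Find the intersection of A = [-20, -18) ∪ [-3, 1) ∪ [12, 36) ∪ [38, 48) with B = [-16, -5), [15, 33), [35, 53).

[-20, -18) falls entirely outside B.
[-3, 1) falls entirely outside B.
[12, 36) overlaps B on [15, 33), [35, 36).
[38, 48) overlaps B on [38, 48).

[15, 33) ∪ [35, 36) ∪ [38, 48)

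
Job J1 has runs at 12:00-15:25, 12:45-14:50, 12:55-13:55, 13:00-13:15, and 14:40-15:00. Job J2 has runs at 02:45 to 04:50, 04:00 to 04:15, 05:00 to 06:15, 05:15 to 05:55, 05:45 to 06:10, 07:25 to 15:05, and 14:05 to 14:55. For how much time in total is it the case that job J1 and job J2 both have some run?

Merge the first list: 12:00–15:25.
Merge the second list: 02:45–04:50, 05:00–06:15, 07:25–15:05.
A ∩ B = 12:00–15:05.
Total: 3 h 5 min.

3 h 5 min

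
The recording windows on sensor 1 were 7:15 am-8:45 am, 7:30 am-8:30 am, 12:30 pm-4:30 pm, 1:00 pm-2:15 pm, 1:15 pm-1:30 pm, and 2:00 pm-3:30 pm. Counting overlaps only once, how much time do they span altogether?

5 h 30 min

Merged: 7:15 am–8:45 am, 12:30 pm–4:30 pm.
Lengths: 1 h 30 min + 4 h = 5 h 30 min.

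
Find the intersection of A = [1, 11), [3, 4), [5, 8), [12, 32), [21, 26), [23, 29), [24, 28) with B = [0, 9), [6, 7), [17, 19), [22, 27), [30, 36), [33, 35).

[1, 9) ∪ [17, 19) ∪ [22, 27) ∪ [30, 32)

First set merges to [1, 11), [12, 32).
Second set merges to [0, 9), [17, 19), [22, 27), [30, 36).
[1, 11) meets the second set on [1, 9).
[12, 32) meets the second set on [17, 19), [22, 27), [30, 32).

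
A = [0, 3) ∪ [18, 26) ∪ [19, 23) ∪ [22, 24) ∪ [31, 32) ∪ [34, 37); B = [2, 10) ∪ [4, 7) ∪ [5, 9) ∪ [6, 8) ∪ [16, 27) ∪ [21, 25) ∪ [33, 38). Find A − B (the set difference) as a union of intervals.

[0, 2) ∪ [31, 32)

Merge the first list: [0, 3), [18, 26), [31, 32), [34, 37).
Merge the second list: [2, 10), [16, 27), [33, 38).
[0, 3) minus B → [0, 2).
[18, 26): fully covered by B → removed.
[31, 32): no B overlap → unchanged.
[34, 37): fully covered by B → removed.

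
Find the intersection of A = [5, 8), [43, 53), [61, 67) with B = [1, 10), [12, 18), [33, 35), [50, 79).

[5, 8) ∪ [50, 53) ∪ [61, 67)

[5, 8) ∩ B → [5, 8).
[43, 53) ∩ B → [50, 53).
[61, 67) ∩ B → [61, 67).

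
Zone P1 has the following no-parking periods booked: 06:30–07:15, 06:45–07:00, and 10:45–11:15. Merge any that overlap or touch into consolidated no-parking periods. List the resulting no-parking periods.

06:45–07:00 overlaps/touches 06:30–07:15 → extend to 06:30–07:15.
10:45–11:15 is disjoint → start new block.

06:30–07:15, 10:45–11:15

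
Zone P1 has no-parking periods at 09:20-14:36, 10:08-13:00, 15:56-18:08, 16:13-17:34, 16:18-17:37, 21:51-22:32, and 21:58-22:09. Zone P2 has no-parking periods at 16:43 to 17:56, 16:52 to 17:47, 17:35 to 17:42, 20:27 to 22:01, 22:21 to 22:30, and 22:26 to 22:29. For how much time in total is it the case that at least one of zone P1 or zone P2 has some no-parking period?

Merge the first list: 09:20–14:36, 15:56–18:08, 21:51–22:32.
Merge the second list: 16:43–17:56, 20:27–22:01, 22:21–22:30.
A ∪ B = 09:20–14:36, 15:56–18:08, 20:27–22:32.
Total: 5 h 16 min + 2 h 12 min + 2 h 5 min = 9 h 33 min.

9 h 33 min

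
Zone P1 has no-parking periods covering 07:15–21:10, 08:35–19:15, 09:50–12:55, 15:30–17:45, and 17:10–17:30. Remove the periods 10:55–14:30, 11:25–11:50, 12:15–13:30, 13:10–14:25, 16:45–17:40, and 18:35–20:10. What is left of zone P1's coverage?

07:15-10:55, 14:30-16:45, 17:40-18:35, 20:10-21:10

A, merged: 07:15-21:10.
B, merged: 10:55-14:30, 16:45-17:40, 18:35-20:10.
07:15-21:10 \ B = 07:15-10:55, 14:30-16:45, 17:40-18:35, 20:10-21:10.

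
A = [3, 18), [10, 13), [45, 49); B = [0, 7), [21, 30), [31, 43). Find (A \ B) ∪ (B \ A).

A, merged: [3, 18), [45, 49).
A \ B = [7, 18), [45, 49).
B \ A = [0, 3), [21, 30), [31, 43).
Union of the two gives the symmetric difference.

[0, 3) ∪ [7, 18) ∪ [21, 30) ∪ [31, 43) ∪ [45, 49)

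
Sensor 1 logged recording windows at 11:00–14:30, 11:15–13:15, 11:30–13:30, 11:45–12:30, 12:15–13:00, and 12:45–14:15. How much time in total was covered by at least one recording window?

Merged: 11:00–14:30.
Length: 3 h 30 min.

3 h 30 min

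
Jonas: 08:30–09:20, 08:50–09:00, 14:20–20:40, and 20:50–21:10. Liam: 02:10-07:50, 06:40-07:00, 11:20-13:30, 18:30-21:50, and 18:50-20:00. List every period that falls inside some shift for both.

18:30–20:40, 20:50–21:10

First set merges to 08:30–09:20, 14:20–20:40, 20:50–21:10.
Second set merges to 02:10–07:50, 11:20–13:30, 18:30–21:50.
08:30–09:20 falls entirely outside B.
14:20–20:40 overlaps B on 18:30–20:40.
20:50–21:10 overlaps B on 20:50–21:10.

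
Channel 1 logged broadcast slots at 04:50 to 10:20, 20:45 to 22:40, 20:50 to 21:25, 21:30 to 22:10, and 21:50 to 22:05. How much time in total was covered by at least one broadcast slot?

Merged: 04:50–10:20, 20:45–22:40.
Lengths: 5 h 30 min + 1 h 55 min = 7 h 25 min.

7 h 25 min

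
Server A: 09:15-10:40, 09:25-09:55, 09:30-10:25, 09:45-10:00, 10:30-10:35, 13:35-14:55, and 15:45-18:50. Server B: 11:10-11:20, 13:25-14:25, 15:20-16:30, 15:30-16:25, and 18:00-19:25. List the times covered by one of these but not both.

First set merges to 09:15–10:40, 13:35–14:55, 15:45–18:50.
Second set merges to 11:10–11:20, 13:25–14:25, 15:20–16:30, 18:00–19:25.
A \ B = 09:15–10:40, 14:25–14:55, 16:30–18:00.
B \ A = 11:10–11:20, 13:25–13:35, 15:20–15:45, 18:50–19:25.
Union of the two gives the symmetric difference.

09:15–10:40, 11:10–11:20, 13:25–13:35, 14:25–14:55, 15:20–15:45, 16:30–18:00, 18:50–19:25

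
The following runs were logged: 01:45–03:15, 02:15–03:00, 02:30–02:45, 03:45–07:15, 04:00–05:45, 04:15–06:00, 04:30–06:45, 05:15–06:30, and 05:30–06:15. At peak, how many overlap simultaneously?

Walk the sorted start/end points keeping a running depth.
The depth first hits 6 at 05:30.

6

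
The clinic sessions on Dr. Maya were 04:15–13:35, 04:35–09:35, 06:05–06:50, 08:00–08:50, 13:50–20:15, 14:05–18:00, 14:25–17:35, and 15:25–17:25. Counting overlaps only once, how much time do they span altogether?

15 h 45 min

Merged: 04:15-13:35, 13:50-20:15.
Lengths: 9 h 20 min + 6 h 25 min = 15 h 45 min.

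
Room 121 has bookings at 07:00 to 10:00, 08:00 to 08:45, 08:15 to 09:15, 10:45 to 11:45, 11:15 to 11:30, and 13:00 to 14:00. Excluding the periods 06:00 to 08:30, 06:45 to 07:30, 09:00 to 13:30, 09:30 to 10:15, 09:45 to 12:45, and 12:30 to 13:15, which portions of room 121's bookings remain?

08:30–09:00, 13:30–14:00

Merge the first list: 07:00–10:00, 10:45–11:45, 13:00–14:00.
Merge the second list: 06:00–08:30, 09:00–13:30.
07:00–10:00 \ B = 08:30–09:00.
10:45–11:45: entirely removed.
13:00–14:00 \ B = 13:30–14:00.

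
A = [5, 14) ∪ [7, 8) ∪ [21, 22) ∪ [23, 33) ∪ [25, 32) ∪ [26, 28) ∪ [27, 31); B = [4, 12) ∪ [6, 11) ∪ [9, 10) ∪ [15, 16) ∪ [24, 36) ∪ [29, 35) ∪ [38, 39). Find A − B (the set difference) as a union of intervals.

First set merges to [5, 14), [21, 22), [23, 33).
Second set merges to [4, 12), [15, 16), [24, 36), [38, 39).
[5, 14) minus B → [12, 14).
[21, 22): no B overlap → unchanged.
[23, 33) minus B → [23, 24).

[12, 14) ∪ [21, 22) ∪ [23, 24)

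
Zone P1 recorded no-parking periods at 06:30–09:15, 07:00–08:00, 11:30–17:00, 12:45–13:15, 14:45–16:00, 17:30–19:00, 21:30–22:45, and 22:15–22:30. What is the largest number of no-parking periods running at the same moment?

2

Sweep endpoints in order; track running count of active intervals.
Peak of 2 reached at 07:00.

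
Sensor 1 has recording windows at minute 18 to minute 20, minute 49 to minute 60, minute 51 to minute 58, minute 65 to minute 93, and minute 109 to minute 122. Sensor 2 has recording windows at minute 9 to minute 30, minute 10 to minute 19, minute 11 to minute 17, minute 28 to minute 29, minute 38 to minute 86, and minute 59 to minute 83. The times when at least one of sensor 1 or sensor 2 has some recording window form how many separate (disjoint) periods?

Merge the first list: minute 18 to minute 20, minute 49 to minute 60, minute 65 to minute 93, minute 109 to minute 122.
Merge the second list: minute 9 to minute 30, minute 38 to minute 86.
A ∪ B = minute 9 to minute 30, minute 38 to minute 93, minute 109 to minute 122.
That is 3 disjoint pieces.

3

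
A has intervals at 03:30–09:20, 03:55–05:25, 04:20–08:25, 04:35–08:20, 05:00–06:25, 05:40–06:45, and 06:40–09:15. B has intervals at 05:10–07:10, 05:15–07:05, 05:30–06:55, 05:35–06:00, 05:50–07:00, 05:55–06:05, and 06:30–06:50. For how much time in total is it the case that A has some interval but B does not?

A, merged: 03:30–09:20.
B, merged: 05:10–07:10.
A \ B = 03:30–05:10, 07:10–09:20.
Total: 1 h 40 min + 2 h 10 min = 3 h 50 min.

3 h 50 min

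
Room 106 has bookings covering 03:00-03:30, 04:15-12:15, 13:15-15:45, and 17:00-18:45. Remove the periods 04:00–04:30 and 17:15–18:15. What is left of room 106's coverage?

03:00–03:30: no B overlap → unchanged.
04:15–12:15 minus B → 04:30–12:15.
13:15–15:45: no B overlap → unchanged.
17:00–18:45 minus B → 17:00–17:15, 18:15–18:45.

03:00–03:30, 04:30–12:15, 13:15–15:45, 17:00–17:15, 18:15–18:45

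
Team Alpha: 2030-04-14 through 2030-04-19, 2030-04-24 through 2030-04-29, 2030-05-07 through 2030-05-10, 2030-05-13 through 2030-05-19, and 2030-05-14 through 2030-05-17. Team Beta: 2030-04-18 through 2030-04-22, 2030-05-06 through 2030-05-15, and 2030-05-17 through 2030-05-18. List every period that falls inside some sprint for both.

2030-04-18 through 2030-04-19, 2030-05-07 through 2030-05-10, 2030-05-13 through 2030-05-15, 2030-05-17 through 2030-05-18

A, merged: 2030-04-14 through 2030-04-19, 2030-04-24 through 2030-04-29, 2030-05-07 through 2030-05-10, 2030-05-13 through 2030-05-19.
2030-04-14 through 2030-04-19 overlaps B on 2030-04-18 through 2030-04-19.
2030-04-24 through 2030-04-29 falls entirely outside B.
2030-05-07 through 2030-05-10 overlaps B on 2030-05-07 through 2030-05-10.
2030-05-13 through 2030-05-19 overlaps B on 2030-05-13 through 2030-05-15, 2030-05-17 through 2030-05-18.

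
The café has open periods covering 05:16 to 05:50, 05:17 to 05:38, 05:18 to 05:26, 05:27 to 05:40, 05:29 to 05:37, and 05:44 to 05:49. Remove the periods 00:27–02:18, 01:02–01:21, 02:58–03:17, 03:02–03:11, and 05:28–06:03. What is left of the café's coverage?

A, merged: 05:16–05:50.
B, merged: 00:27–02:18, 02:58–03:17, 05:28–06:03.
05:16–05:50 with B removed leaves 05:16–05:28.

05:16–05:28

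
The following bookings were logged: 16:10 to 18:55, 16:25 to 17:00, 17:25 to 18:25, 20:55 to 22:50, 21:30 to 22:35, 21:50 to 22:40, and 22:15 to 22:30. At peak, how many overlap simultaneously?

4

Walk the sorted start/end points keeping a running depth.
The depth first hits 4 at 22:15.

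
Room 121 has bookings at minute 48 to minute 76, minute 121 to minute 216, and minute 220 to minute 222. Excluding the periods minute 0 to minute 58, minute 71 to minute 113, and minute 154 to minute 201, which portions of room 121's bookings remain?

minute 58 to minute 71, minute 121 to minute 154, minute 201 to minute 216, minute 220 to minute 222

minute 48 to minute 76 with B removed leaves minute 58 to minute 71.
minute 121 to minute 216 with B removed leaves minute 121 to minute 154, minute 201 to minute 216.
minute 220 to minute 222 is untouched.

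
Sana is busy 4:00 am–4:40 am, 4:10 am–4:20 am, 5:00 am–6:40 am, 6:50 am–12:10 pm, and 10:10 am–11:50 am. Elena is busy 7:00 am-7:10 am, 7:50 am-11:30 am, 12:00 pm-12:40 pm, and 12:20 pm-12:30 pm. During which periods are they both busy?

7:00 am–7:10 am, 7:50 am–11:30 am, 12:00 pm–12:10 pm

A, merged: 4:00 am–4:40 am, 5:00 am–6:40 am, 6:50 am–12:10 pm.
B, merged: 7:00 am–7:10 am, 7:50 am–11:30 am, 12:00 pm–12:40 pm.
4:00 am–4:40 am: no overlap with the second set.
5:00 am–6:40 am: no overlap with the second set.
6:50 am–12:10 pm meets the second set on 7:00 am–7:10 am, 7:50 am–11:30 am, 12:00 pm–12:10 pm.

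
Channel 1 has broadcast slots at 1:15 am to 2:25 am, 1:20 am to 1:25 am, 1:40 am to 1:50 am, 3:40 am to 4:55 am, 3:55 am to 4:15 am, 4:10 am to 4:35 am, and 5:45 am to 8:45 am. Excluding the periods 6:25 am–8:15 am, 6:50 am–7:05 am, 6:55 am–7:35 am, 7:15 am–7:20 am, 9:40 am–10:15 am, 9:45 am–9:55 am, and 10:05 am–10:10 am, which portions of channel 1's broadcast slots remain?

1:15 am–2:25 am, 3:40 am–4:55 am, 5:45 am–6:25 am, 8:15 am–8:45 am

First set merges to 1:15 am–2:25 am, 3:40 am–4:55 am, 5:45 am–8:45 am.
Second set merges to 6:25 am–8:15 am, 9:40 am–10:15 am.
1:15 am–2:25 am: nothing removed.
3:40 am–4:55 am: nothing removed.
5:45 am–8:45 am \ B = 5:45 am–6:25 am, 8:15 am–8:45 am.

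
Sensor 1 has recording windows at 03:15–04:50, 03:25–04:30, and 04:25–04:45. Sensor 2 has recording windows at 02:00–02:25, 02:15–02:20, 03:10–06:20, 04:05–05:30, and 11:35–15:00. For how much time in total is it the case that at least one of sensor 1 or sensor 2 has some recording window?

7 h

First set merges to 03:15–04:50.
Second set merges to 02:00–02:25, 03:10–06:20, 11:35–15:00.
A ∪ B = 02:00–02:25, 03:10–06:20, 11:35–15:00.
Total: 25 min + 3 h 10 min + 3 h 25 min = 7 h.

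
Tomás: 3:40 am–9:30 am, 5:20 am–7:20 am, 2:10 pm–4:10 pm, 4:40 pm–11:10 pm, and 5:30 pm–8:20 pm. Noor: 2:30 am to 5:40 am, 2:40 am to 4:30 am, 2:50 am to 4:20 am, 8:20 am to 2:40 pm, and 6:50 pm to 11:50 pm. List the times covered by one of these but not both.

A, merged: 3:40 am–9:30 am, 2:10 pm–4:10 pm, 4:40 pm–11:10 pm.
B, merged: 2:30 am–5:40 am, 8:20 am–2:40 pm, 6:50 pm–11:50 pm.
Only in the first: 5:40 am–8:20 am, 2:40 pm–4:10 pm, 4:40 pm–6:50 pm.
Only in the second: 2:30 am–3:40 am, 9:30 am–2:10 pm, 11:10 pm–11:50 pm.
Together these are the periods covered by exactly one.

2:30 am–3:40 am, 5:40 am–8:20 am, 9:30 am–2:10 pm, 2:40 pm–4:10 pm, 4:40 pm–6:50 pm, 11:10 pm–11:50 pm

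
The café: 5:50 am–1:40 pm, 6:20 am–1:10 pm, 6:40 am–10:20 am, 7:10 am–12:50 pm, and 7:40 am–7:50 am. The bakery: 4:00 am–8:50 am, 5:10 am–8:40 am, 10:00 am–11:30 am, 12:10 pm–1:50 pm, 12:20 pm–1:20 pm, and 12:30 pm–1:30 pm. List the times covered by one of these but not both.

4:00 am–5:50 am, 8:50 am–10:00 am, 11:30 am–12:10 pm, 1:40 pm–1:50 pm

A, merged: 5:50 am–1:40 pm.
B, merged: 4:00 am–8:50 am, 10:00 am–11:30 am, 12:10 pm–1:50 pm.
Only in the first: 8:50 am–10:00 am, 11:30 am–12:10 pm.
Only in the second: 4:00 am–5:50 am, 1:40 pm–1:50 pm.
Together these are the periods covered by exactly one.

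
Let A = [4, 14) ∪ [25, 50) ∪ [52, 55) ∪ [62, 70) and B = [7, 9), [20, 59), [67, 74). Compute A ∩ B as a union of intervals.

[4, 14) meets the second set on [7, 9).
[25, 50) meets the second set on [25, 50).
[52, 55) meets the second set on [52, 55).
[62, 70) meets the second set on [67, 70).

[7, 9) ∪ [25, 50) ∪ [52, 55) ∪ [67, 70)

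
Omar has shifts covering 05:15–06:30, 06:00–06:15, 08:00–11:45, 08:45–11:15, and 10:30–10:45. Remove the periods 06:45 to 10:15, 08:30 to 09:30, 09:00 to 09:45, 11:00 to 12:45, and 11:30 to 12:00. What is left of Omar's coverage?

05:15-06:30, 10:15-11:00

A, merged: 05:15-06:30, 08:00-11:45.
B, merged: 06:45-10:15, 11:00-12:45.
05:15-06:30: nothing removed.
08:00-11:45 \ B = 10:15-11:00.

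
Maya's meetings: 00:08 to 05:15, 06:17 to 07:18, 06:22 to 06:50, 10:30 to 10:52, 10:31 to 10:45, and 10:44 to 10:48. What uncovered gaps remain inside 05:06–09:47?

Covered (merged): 00:08–05:15, 06:17–07:18, 10:30–10:52.
Gaps within 05:06–09:47: 05:15–06:17, 07:18–09:47.

05:15–06:17, 07:18–09:47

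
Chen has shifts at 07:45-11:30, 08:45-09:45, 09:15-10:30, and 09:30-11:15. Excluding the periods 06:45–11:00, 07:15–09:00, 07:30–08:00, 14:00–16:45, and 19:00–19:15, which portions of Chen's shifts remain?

11:00–11:30

A, merged: 07:45–11:30.
B, merged: 06:45–11:00, 14:00–16:45, 19:00–19:15.
07:45–11:30 \ B = 11:00–11:30.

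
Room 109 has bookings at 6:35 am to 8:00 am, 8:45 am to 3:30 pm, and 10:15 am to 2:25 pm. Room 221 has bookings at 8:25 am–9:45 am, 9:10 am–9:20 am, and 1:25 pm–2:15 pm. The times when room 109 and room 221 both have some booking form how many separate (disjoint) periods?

Merge the first list: 6:35 am–8:00 am, 8:45 am–3:30 pm.
Merge the second list: 8:25 am–9:45 am, 1:25 pm–2:15 pm.
A ∩ B = 8:45 am–9:45 am, 1:25 pm–2:15 pm.
That is 2 disjoint pieces.

2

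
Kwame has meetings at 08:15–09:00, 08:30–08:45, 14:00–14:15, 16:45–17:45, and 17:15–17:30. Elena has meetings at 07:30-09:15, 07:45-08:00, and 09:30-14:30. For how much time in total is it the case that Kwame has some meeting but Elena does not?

1 h

First set merges to 08:15-09:00, 14:00-14:15, 16:45-17:45.
Second set merges to 07:30-09:15, 09:30-14:30.
A \ B = 16:45-17:45.
Total: 1 h.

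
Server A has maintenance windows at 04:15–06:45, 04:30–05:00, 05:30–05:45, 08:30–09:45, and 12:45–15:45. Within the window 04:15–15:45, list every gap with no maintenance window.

After merging, the occupied span is 04:15–06:45, 08:30–09:45, 12:45–15:45.
Uncovered inside 04:15–15:45: 06:45–08:30, 09:45–12:45.

06:45–08:30, 09:45–12:45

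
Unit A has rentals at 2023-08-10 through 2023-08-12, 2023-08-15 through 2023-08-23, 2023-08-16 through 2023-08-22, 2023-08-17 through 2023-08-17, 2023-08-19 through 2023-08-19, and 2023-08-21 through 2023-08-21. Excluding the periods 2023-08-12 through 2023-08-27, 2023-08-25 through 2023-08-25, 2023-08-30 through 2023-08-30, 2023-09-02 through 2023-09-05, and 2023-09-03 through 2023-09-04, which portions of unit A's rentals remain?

2023-08-10 through 2023-08-11

Merge the first list: 2023-08-10 through 2023-08-12, 2023-08-15 through 2023-08-23.
Merge the second list: 2023-08-12 through 2023-08-27, 2023-08-30 through 2023-08-30, 2023-09-02 through 2023-09-05.
2023-08-10 through 2023-08-12 \ B = 2023-08-10 through 2023-08-11.
2023-08-15 through 2023-08-23: entirely removed.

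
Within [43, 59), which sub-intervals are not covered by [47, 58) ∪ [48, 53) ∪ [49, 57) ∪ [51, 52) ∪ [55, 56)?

The merged coverage is [47, 58).
Uncovered inside [43, 59): [43, 47), [58, 59).

[43, 47) ∪ [58, 59)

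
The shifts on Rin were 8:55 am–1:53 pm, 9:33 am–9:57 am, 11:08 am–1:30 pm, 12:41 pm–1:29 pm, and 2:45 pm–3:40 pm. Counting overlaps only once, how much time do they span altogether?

Merged: 8:55 am–1:53 pm, 2:45 pm–3:40 pm.
Lengths: 4 h 58 min + 55 min = 5 h 53 min.

5 h 53 min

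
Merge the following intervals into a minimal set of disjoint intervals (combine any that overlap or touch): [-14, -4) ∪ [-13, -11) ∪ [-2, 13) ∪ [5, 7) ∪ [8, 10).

[-13, -11) overlaps/touches [-14, -4) → extend to [-14, -4).
[-2, 13) is disjoint → start new block.
[5, 7) overlaps/touches [-2, 13) → extend to [-2, 13).
[8, 10) overlaps/touches [-2, 13) → extend to [-2, 13).

[-14, -4) ∪ [-2, 13)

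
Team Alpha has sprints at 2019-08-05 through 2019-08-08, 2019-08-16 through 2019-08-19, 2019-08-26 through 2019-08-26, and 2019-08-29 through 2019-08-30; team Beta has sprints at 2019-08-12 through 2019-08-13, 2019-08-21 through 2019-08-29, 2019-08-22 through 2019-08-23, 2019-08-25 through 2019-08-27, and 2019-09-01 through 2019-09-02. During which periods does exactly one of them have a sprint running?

Second set merges to 2019-08-12 through 2019-08-13, 2019-08-21 through 2019-08-29, 2019-09-01 through 2019-09-02.
A but not B: 2019-08-05 through 2019-08-08, 2019-08-16 through 2019-08-19, 2019-08-30 through 2019-08-30.
B but not A: 2019-08-12 through 2019-08-13, 2019-08-21 through 2019-08-25, 2019-08-27 through 2019-08-28, 2019-09-01 through 2019-09-02.
Combining gives A △ B.

2019-08-05 through 2019-08-08, 2019-08-12 through 2019-08-13, 2019-08-16 through 2019-08-19, 2019-08-21 through 2019-08-25, 2019-08-27 through 2019-08-28, 2019-08-30 through 2019-08-30, 2019-09-01 through 2019-09-02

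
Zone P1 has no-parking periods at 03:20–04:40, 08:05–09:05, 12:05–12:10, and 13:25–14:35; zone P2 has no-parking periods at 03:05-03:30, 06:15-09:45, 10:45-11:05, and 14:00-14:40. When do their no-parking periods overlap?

03:20-04:40 overlaps B on 03:20-03:30.
08:05-09:05 overlaps B on 08:05-09:05.
12:05-12:10 falls entirely outside B.
13:25-14:35 overlaps B on 14:00-14:35.

03:20-03:30, 08:05-09:05, 14:00-14:35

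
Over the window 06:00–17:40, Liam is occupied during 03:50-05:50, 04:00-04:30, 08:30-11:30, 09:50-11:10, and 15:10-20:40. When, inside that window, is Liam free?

The merged coverage is 03:50–05:50, 08:30–11:30, 15:10–20:40.
Uncovered inside 06:00–17:40: 06:00–08:30, 11:30–15:10.

06:00–08:30, 11:30–15:10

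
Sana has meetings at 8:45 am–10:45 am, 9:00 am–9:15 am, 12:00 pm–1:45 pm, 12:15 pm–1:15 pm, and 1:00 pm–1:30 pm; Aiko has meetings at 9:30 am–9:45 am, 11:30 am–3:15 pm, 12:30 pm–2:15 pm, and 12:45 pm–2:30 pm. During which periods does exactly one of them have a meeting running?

First set merges to 8:45 am–10:45 am, 12:00 pm–1:45 pm.
Second set merges to 9:30 am–9:45 am, 11:30 am–3:15 pm.
A but not B: 8:45 am–9:30 am, 9:45 am–10:45 am.
B but not A: 11:30 am–12:00 pm, 1:45 pm–3:15 pm.
Combining gives A △ B.

8:45 am–9:30 am, 9:45 am–10:45 am, 11:30 am–12:00 pm, 1:45 pm–3:15 pm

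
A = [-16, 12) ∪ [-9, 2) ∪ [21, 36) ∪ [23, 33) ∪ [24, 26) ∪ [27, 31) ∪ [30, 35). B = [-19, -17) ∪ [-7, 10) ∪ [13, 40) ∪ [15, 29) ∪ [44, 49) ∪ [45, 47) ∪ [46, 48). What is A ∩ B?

[-7, 10) ∪ [21, 36)

First set merges to [-16, 12), [21, 36).
Second set merges to [-19, -17), [-7, 10), [13, 40), [44, 49).
[-16, 12) overlaps B on [-7, 10).
[21, 36) overlaps B on [21, 36).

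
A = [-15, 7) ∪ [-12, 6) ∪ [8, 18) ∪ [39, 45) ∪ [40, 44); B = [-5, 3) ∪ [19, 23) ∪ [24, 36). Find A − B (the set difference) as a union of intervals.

Merge the first list: [-15, 7), [8, 18), [39, 45).
[-15, 7) with B removed leaves [-15, -5), [3, 7).
[8, 18) is untouched.
[39, 45) is untouched.

[-15, -5) ∪ [3, 7) ∪ [8, 18) ∪ [39, 45)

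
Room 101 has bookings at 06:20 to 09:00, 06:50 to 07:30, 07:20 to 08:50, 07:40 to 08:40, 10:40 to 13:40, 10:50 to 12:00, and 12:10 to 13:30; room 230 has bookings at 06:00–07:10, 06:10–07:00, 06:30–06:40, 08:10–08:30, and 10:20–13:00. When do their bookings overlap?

A, merged: 06:20-09:00, 10:40-13:40.
B, merged: 06:00-07:10, 08:10-08:30, 10:20-13:00.
06:20-09:00 meets the second set on 06:20-07:10, 08:10-08:30.
10:40-13:40 meets the second set on 10:40-13:00.

06:20-07:10, 08:10-08:30, 10:40-13:00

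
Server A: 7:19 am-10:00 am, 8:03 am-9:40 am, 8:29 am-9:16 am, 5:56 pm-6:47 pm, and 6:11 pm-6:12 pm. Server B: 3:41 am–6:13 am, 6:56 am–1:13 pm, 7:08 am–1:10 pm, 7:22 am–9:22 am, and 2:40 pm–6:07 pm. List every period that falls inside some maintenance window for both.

A, merged: 7:19 am–10:00 am, 5:56 pm–6:47 pm.
B, merged: 3:41 am–6:13 am, 6:56 am–1:13 pm, 2:40 pm–6:07 pm.
7:19 am–10:00 am overlaps B on 7:19 am–10:00 am.
5:56 pm–6:47 pm overlaps B on 5:56 pm–6:07 pm.

7:19 am–10:00 am, 5:56 pm–6:07 pm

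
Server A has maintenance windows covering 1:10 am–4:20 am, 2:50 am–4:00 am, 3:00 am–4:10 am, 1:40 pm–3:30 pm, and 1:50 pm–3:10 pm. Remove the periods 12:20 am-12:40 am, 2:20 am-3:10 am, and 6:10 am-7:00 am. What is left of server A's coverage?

A, merged: 1:10 am–4:20 am, 1:40 pm–3:30 pm.
1:10 am–4:20 am with B removed leaves 1:10 am–2:20 am, 3:10 am–4:20 am.
1:40 pm–3:30 pm is untouched.

1:10 am–2:20 am, 3:10 am–4:20 am, 1:40 pm–3:30 pm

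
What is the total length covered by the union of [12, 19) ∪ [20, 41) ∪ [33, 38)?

28

Merged: [12, 19), [20, 41).
Lengths: 7 + 21 = 28.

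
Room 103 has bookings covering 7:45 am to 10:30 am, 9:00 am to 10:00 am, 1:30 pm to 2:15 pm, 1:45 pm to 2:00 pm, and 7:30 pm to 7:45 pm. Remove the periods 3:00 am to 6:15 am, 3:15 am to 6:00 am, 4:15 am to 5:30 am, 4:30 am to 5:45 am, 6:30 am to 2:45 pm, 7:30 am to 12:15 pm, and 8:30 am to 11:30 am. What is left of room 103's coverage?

7:30 pm–7:45 pm

First set merges to 7:45 am–10:30 am, 1:30 pm–2:15 pm, 7:30 pm–7:45 pm.
Second set merges to 3:00 am–6:15 am, 6:30 am–2:45 pm.
7:45 am–10:30 am: fully covered by B → removed.
1:30 pm–2:15 pm: fully covered by B → removed.
7:30 pm–7:45 pm: no B overlap → unchanged.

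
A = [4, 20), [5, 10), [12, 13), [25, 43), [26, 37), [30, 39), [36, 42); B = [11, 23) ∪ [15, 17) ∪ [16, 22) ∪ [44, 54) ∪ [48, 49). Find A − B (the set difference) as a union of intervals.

[4, 11) ∪ [25, 43)

Merge the first list: [4, 20), [25, 43).
Merge the second list: [11, 23), [44, 54).
[4, 20) \ B = [4, 11).
[25, 43): nothing removed.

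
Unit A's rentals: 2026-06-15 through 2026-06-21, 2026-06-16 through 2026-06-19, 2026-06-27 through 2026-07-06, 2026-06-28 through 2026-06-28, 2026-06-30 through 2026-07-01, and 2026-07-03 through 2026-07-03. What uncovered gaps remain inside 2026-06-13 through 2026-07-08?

Covered (merged): 2026-06-15 through 2026-06-21, 2026-06-27 through 2026-07-06.
Complement within 2026-06-13 through 2026-07-08: 2026-06-13 through 2026-06-14, 2026-06-22 through 2026-06-26, 2026-07-07 through 2026-07-08.

2026-06-13 through 2026-06-14, 2026-06-22 through 2026-06-26, 2026-07-07 through 2026-07-08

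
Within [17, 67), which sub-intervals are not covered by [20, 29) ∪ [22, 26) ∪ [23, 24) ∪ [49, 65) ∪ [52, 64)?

The merged coverage is [20, 29), [49, 65).
Uncovered inside [17, 67): [17, 20), [29, 49), [65, 67).

[17, 20) ∪ [29, 49) ∪ [65, 67)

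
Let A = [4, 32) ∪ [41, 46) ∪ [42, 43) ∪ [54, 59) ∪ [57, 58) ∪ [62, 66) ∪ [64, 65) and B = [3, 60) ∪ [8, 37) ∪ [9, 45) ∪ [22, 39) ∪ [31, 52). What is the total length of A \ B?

4

Merge the first list: [4, 32), [41, 46), [54, 59), [62, 66).
Merge the second list: [3, 60).
A \ B = [62, 66).
Total: 4.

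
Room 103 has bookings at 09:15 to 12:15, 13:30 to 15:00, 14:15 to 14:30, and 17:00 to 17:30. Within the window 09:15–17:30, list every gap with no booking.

After merging, the occupied span is 09:15–12:15, 13:30–15:00, 17:00–17:30.
Complement within 09:15–17:30: 12:15–13:30, 15:00–17:00.

12:15–13:30, 15:00–17:00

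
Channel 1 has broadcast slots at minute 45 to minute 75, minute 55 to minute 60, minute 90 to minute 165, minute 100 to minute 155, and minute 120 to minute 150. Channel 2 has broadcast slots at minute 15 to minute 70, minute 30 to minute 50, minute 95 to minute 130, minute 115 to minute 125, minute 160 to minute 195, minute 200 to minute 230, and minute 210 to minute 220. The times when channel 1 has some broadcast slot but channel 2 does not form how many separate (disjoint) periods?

First set merges to minute 45 to minute 75, minute 90 to minute 165.
Second set merges to minute 15 to minute 70, minute 95 to minute 130, minute 160 to minute 195, minute 200 to minute 230.
A \ B = minute 70 to minute 75, minute 90 to minute 95, minute 130 to minute 160.
That is 3 disjoint pieces.

3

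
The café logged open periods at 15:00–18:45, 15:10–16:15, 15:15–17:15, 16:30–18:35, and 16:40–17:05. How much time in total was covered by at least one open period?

3 h 45 min

Merged: 15:00-18:45.
Length: 3 h 45 min.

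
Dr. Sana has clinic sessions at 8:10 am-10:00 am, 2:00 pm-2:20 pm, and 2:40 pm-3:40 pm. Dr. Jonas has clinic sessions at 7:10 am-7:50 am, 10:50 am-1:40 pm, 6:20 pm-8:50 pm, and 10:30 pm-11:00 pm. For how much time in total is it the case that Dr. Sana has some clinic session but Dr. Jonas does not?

A \ B = 8:10 am-10:00 am, 2:00 pm-2:20 pm, 2:40 pm-3:40 pm.
Total: 1 h 50 min + 20 min + 1 h = 3 h 10 min.

3 h 10 min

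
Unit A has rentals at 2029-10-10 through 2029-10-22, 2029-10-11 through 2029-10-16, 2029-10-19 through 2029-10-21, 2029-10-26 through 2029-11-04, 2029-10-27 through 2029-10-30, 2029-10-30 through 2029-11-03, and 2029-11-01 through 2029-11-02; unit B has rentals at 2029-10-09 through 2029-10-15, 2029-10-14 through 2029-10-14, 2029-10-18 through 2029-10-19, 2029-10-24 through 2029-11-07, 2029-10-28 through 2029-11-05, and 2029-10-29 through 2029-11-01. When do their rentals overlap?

Merge the first list: 2029-10-10 through 2029-10-22, 2029-10-26 through 2029-11-04.
Merge the second list: 2029-10-09 through 2029-10-15, 2029-10-18 through 2029-10-19, 2029-10-24 through 2029-11-07.
2029-10-10 through 2029-10-22 overlaps B on 2029-10-10 through 2029-10-15, 2029-10-18 through 2029-10-19.
2029-10-26 through 2029-11-04 overlaps B on 2029-10-26 through 2029-11-04.

2029-10-10 through 2029-10-15, 2029-10-18 through 2029-10-19, 2029-10-26 through 2029-11-04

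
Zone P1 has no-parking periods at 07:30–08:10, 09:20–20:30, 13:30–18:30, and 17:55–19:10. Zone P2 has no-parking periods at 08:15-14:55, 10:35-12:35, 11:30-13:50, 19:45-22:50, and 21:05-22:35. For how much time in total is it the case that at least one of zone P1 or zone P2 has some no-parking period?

First set merges to 07:30–08:10, 09:20–20:30.
Second set merges to 08:15–14:55, 19:45–22:50.
A ∪ B = 07:30–08:10, 08:15–22:50.
Total: 40 min + 14 h 35 min = 15 h 15 min.

15 h 15 min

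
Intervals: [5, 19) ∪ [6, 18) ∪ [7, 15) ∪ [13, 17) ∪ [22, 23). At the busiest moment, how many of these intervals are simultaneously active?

Walk the sorted start/end points keeping a running depth.
The depth first hits 4 at 13.

4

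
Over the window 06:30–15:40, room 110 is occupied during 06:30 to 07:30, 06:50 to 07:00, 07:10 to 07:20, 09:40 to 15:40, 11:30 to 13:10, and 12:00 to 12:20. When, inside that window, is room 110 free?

07:30–09:40

After merging, the occupied span is 06:30–07:30, 09:40–15:40.
Uncovered inside 06:30–15:40: 07:30–09:40.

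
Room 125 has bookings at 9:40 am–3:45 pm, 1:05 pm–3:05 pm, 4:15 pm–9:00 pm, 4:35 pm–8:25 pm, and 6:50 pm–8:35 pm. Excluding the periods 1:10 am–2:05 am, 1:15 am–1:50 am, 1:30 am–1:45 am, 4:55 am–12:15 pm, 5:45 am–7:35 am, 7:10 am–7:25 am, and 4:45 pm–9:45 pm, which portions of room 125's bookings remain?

A, merged: 9:40 am–3:45 pm, 4:15 pm–9:00 pm.
B, merged: 1:10 am–2:05 am, 4:55 am–12:15 pm, 4:45 pm–9:45 pm.
9:40 am–3:45 pm \ B = 12:15 pm–3:45 pm.
4:15 pm–9:00 pm \ B = 4:15 pm–4:45 pm.

12:15 pm–3:45 pm, 4:15 pm–4:45 pm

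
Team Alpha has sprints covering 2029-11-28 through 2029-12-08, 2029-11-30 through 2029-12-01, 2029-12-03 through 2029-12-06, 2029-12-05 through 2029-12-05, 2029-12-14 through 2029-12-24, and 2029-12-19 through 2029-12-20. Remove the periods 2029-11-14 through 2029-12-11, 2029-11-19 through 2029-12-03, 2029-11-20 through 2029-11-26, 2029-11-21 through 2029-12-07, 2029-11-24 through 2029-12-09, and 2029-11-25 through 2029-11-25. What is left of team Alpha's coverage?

2029-12-14 through 2029-12-24

First set merges to 2029-11-28 through 2029-12-08, 2029-12-14 through 2029-12-24.
Second set merges to 2029-11-14 through 2029-12-11.
2029-11-28 through 2029-12-08 lies entirely inside B → drops out.
2029-12-14 through 2029-12-24 is untouched.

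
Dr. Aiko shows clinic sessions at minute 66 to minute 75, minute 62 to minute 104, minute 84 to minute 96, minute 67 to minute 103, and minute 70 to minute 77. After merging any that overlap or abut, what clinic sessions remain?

Sort by start: minute 62 to minute 104, minute 66 to minute 75, minute 67 to minute 103, minute 70 to minute 77, minute 84 to minute 96.
minute 66 to minute 75 overlaps/touches minute 62 to minute 104 → extend to minute 62 to minute 104.
minute 67 to minute 103 overlaps/touches minute 62 to minute 104 → extend to minute 62 to minute 104.
minute 70 to minute 77 overlaps/touches minute 62 to minute 104 → extend to minute 62 to minute 104.
minute 84 to minute 96 overlaps/touches minute 62 to minute 104 → extend to minute 62 to minute 104.

minute 62 to minute 104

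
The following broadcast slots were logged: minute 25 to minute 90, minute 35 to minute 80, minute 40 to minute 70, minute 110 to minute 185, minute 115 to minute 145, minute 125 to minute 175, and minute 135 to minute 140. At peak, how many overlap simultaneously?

At minute 135, 4 of the intervals are simultaneously active.
No point has more.

4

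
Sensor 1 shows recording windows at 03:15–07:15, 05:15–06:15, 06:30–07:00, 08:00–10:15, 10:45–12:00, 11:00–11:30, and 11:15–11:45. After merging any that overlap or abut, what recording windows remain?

05:15–06:15 overlaps/touches 03:15–07:15 → extend to 03:15–07:15.
06:30–07:00 overlaps/touches 03:15–07:15 → extend to 03:15–07:15.
08:00–10:15 is disjoint → start new block.
10:45–12:00 is disjoint → start new block.
11:00–11:30 overlaps/touches 10:45–12:00 → extend to 10:45–12:00.
11:15–11:45 overlaps/touches 10:45–12:00 → extend to 10:45–12:00.

03:15–07:15, 08:00–10:15, 10:45–12:00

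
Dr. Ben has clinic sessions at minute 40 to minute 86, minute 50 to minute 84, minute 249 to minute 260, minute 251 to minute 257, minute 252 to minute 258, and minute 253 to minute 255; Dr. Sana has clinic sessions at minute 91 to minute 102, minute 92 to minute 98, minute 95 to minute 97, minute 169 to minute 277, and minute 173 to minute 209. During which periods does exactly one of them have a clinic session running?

minute 40 to minute 86, minute 91 to minute 102, minute 169 to minute 249, minute 260 to minute 277

Merge the first list: minute 40 to minute 86, minute 249 to minute 260.
Merge the second list: minute 91 to minute 102, minute 169 to minute 277.
Only in the first: minute 40 to minute 86.
Only in the second: minute 91 to minute 102, minute 169 to minute 249, minute 260 to minute 277.
Together these are the periods covered by exactly one.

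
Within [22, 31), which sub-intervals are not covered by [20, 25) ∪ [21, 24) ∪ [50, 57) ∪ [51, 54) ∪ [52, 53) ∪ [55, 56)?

[25, 31)

Covered (merged): [20, 25), [50, 57).
Gaps within [22, 31): [25, 31).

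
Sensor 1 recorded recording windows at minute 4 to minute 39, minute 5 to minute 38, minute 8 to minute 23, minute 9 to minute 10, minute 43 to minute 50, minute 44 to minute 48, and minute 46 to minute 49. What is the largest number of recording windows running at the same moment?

Sweep endpoints in order; track running count of active intervals.
Peak of 4 reached at minute 9.

4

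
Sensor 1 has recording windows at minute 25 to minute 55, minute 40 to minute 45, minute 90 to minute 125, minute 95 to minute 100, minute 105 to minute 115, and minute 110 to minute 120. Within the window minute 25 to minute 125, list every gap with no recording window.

minute 55 to minute 90

Covered (merged): minute 25 to minute 55, minute 90 to minute 125.
Complement within minute 25 to minute 125: minute 55 to minute 90.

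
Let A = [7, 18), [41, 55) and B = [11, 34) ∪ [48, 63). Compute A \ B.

[7, 18) \ B = [7, 11).
[41, 55) \ B = [41, 48).

[7, 11) ∪ [41, 48)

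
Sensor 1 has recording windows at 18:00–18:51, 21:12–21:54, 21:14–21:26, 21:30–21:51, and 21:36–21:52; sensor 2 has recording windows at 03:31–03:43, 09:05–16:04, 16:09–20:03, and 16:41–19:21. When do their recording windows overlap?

A, merged: 18:00–18:51, 21:12–21:54.
B, merged: 03:31–03:43, 09:05–16:04, 16:09–20:03.
18:00–18:51 meets the second set on 18:00–18:51.
21:12–21:54: no overlap with the second set.

18:00–18:51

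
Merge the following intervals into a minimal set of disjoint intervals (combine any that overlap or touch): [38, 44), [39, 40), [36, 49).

Sort by start: [36, 49), [38, 44), [39, 40).
[38, 44) overlaps/touches [36, 49) → extend to [36, 49).
[39, 40) overlaps/touches [36, 49) → extend to [36, 49).

[36, 49)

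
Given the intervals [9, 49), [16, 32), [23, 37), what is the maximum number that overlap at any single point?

At 23, 3 of the intervals are simultaneously active.
No point has more.

3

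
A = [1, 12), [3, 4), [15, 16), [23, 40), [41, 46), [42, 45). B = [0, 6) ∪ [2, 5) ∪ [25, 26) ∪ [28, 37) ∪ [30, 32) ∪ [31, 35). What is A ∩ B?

[1, 6) ∪ [25, 26) ∪ [28, 37)

A, merged: [1, 12), [15, 16), [23, 40), [41, 46).
B, merged: [0, 6), [25, 26), [28, 37).
[1, 12) overlaps B on [1, 6).
[15, 16) falls entirely outside B.
[23, 40) overlaps B on [25, 26), [28, 37).
[41, 46) falls entirely outside B.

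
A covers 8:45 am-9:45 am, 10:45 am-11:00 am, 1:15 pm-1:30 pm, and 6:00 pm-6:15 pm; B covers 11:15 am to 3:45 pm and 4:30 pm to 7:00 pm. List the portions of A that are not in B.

8:45 am-9:45 am: nothing removed.
10:45 am-11:00 am: nothing removed.
1:15 pm-1:30 pm: entirely removed.
6:00 pm-6:15 pm: entirely removed.

8:45 am-9:45 am, 10:45 am-11:00 am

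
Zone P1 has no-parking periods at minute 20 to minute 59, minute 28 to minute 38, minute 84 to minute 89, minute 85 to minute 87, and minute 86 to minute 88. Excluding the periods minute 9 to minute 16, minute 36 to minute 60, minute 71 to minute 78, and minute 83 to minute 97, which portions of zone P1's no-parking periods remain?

minute 20 to minute 36

Merge the first list: minute 20 to minute 59, minute 84 to minute 89.
minute 20 to minute 59 with B removed leaves minute 20 to minute 36.
minute 84 to minute 89 lies entirely inside B → drops out.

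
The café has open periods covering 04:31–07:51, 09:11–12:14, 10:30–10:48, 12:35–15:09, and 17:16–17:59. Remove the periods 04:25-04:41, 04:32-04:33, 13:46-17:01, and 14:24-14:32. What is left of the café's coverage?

04:41–07:51, 09:11–12:14, 12:35–13:46, 17:16–17:59

A, merged: 04:31–07:51, 09:11–12:14, 12:35–15:09, 17:16–17:59.
B, merged: 04:25–04:41, 13:46–17:01.
04:31–07:51 \ B = 04:41–07:51.
09:11–12:14: nothing removed.
12:35–15:09 \ B = 12:35–13:46.
17:16–17:59: nothing removed.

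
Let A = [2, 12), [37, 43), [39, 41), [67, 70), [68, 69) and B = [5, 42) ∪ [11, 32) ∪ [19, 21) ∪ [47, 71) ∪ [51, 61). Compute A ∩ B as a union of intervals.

[5, 12) ∪ [37, 42) ∪ [67, 70)

Merge the first list: [2, 12), [37, 43), [67, 70).
Merge the second list: [5, 42), [47, 71).
[2, 12) overlaps B on [5, 12).
[37, 43) overlaps B on [37, 42).
[67, 70) overlaps B on [67, 70).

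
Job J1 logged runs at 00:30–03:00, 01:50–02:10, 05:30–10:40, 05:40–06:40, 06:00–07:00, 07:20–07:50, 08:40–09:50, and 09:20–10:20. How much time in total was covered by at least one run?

7 h 40 min

Merged: 00:30–03:00, 05:30–10:40.
Lengths: 2 h 30 min + 5 h 10 min = 7 h 40 min.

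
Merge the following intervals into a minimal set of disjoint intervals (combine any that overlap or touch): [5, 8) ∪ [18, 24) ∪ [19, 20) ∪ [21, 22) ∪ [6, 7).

[5, 8) ∪ [18, 24)

Sort by start: [5, 8), [6, 7), [18, 24), [19, 20), [21, 22).
[6, 7) overlaps/touches [5, 8) → extend to [5, 8).
[18, 24) is disjoint → start new block.
[19, 20) overlaps/touches [18, 24) → extend to [18, 24).
[21, 22) overlaps/touches [18, 24) → extend to [18, 24).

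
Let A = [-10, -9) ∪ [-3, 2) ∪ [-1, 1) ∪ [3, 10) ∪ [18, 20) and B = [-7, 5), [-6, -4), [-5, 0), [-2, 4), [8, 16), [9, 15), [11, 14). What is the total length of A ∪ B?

26

First set merges to [-10, -9), [-3, 2), [3, 10), [18, 20).
Second set merges to [-7, 5), [8, 16).
A ∪ B = [-10, -9), [-7, 16), [18, 20).
Total: 1 + 23 + 2 = 26.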